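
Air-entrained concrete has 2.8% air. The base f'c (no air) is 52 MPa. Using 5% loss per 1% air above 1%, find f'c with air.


Strength loss = (2.8 - 1) * 5 = 9.0%
f'c = 52 * (1 - 9.0/100)
= 47.32 MPa

47.32


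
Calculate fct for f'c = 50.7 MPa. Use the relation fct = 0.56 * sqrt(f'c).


fct = 0.56 * sqrt(50.7)
= 0.56 * 7.12
= 3.987 MPa

3.987


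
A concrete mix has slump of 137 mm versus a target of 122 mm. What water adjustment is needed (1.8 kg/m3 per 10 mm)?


Difference = 122 - 137 = -15 mm
Water adjustment = -15 * 1.8 / 10 = -2.7 kg/m3

-2.7


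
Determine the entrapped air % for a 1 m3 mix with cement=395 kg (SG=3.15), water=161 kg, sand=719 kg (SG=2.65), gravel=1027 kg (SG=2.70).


Vol cement = 395 / (3.15 * 1000) = 0.125397 m3
Vol water = 161 / 1000 = 0.161 m3
Vol sand = 719 / (2.65 * 1000) = 0.271321 m3
Vol gravel = 1027 / (2.70 * 1000) = 0.38037 m3
Total solid + water volume = 0.938088 m3
Air = (1 - 0.938088) * 100 = 6.19%

6.19


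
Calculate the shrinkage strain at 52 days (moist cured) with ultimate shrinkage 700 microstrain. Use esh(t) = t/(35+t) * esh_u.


esh(52) = 52 / (35 + 52) * 700
= 52 / 87 * 700
= 418.4 microstrain

418.4


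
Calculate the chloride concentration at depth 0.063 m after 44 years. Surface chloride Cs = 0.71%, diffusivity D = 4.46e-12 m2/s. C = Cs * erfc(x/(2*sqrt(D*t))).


t_seconds = 44 * 365.25 * 24 * 3600 = 1388534400.0 s
arg = 0.063 / (2 * sqrt(4.46e-12 * 1388534400.0))
= 0.4003
erfc(0.4003) = 0.5713
C = 0.71 * 0.5713 = 0.4056%

0.4056


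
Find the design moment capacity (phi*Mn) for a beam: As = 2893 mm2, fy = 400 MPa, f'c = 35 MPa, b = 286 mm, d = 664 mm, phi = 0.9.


a = As * fy / (0.85 * f'c * b)
= 2893 * 400 / (0.85 * 35 * 286)
= 136.0052 mm
Mn = As * fy * (d - a/2) / 10^6
= 689.6882 kN-m
phi*Mn = 0.9 * 689.6882 = 620.72 kN-m

620.72


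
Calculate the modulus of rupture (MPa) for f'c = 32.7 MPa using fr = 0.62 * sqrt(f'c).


fr = 0.62 * sqrt(32.7)
= 3.545 MPa

3.545


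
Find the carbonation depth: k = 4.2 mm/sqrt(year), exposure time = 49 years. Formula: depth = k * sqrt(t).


depth = k * sqrt(t)
= 4.2 * sqrt(49)
= 29.4 mm

29.4


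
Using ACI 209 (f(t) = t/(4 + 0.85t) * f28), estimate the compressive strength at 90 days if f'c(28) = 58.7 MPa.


f(90) = 90 / (4 + 0.85 * 90) * 58.7
= 90 / 80.5 * 58.7
= 65.63 MPa

65.63


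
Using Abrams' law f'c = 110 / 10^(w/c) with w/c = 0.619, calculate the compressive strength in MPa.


f'c = 110 / 10^0.619
= 110 / 4.159
= 26.45 MPa

26.45


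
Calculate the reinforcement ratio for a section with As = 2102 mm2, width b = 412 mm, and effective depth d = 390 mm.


rho = As / (b * d)
= 2102 / (412 * 390)
= 0.0131

0.0131


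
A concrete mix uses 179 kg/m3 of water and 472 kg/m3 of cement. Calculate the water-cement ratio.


w/c = water / cement
w/c = 179 / 472 = 0.379

0.379


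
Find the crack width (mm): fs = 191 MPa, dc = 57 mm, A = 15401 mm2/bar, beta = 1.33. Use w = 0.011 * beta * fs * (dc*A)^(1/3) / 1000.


w = 0.011 * beta * fs * (dc * A)^(1/3) / 1000
= 0.011 * 1.33 * 191 * (57 * 15401)^(1/3) / 1000
= 0.268 mm

0.268


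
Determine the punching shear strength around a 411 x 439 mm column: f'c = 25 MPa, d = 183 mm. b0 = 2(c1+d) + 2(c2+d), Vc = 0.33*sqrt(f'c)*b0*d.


b0 = 2*(411 + 183) + 2*(439 + 183) = 2432 mm
Vc = 0.33 * sqrt(25) * 2432 * 183 / 1000
= 734.34 kN

734.34


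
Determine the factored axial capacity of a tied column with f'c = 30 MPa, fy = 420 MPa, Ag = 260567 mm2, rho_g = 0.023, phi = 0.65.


Ast = rho * Ag = 0.023 * 260567 = 5993.041 mm2
phi*Pn = 0.65 * 0.80 * (0.85 * 30 * (260567 - 5993.041) + 420 * 5993.041) / 1000
= 4684.53 kN

4684.53


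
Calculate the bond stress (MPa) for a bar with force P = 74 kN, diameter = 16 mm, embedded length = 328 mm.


u = P / (pi * db * ld)
= 74 * 1000 / (pi * 16 * 328)
= 4.488 MPa

4.488


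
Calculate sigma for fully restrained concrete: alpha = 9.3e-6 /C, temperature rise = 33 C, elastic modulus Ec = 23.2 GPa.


sigma = alpha * dT * Ec
= 9.3e-6 * 33 * 23.2 * 1000
= 7.12 MPa

7.12


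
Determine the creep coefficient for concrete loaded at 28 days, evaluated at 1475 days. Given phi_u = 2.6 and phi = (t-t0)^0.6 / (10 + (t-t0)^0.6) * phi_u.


dt = 1475 - 28 = 1447
phi = 1447^0.6 / (10 + 1447^0.6) * 2.6
= 2.307

2.307


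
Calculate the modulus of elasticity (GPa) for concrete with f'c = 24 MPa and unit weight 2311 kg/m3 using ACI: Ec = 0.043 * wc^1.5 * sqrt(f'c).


Ec = 0.043 * 2311^1.5 * sqrt(24) / 1000
= 23.4 GPa

23.4


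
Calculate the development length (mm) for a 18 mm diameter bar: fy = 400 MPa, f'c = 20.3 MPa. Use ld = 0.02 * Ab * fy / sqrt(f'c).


Ab = pi * 18^2 / 4 = 254.469 mm2
ld = 0.02 * 254.469 * 400 / sqrt(20.3)
= 451.8 mm

451.8


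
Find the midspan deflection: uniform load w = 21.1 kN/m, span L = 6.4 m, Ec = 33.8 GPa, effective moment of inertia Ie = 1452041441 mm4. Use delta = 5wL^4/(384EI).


Convert: L = 6.4 m = 6400 mm, Ec = 33.8 GPa = 33800 MPa
delta = 5 * 21.1 * 6400^4 / (384 * 33800 * 1452041441)
= 9.39 mm

9.39


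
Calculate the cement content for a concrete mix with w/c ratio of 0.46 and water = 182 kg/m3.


Cement = water / (w/c)
= 182 / 0.46
= 395.7 kg/m3

395.7


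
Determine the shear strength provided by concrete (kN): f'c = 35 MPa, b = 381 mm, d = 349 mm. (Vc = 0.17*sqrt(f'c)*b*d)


Vc = 0.17 * sqrt(35) * 381 * 349 / 1000
= 133.73 kN

133.73


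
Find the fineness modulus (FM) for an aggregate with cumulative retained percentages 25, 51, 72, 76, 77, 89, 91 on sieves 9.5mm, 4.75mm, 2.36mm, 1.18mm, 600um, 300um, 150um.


FM = sum(cumulative % retained) / 100
= 481 / 100
= 4.81

4.81


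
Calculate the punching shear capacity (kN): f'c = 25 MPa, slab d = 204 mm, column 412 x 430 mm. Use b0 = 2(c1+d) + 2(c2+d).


b0 = 2*(412 + 204) + 2*(430 + 204) = 2500 mm
Vc = 0.33 * sqrt(25) * 2500 * 204 / 1000
= 841.5 kN

841.5


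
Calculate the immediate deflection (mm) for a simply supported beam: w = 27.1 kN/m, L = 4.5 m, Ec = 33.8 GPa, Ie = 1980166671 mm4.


Convert: L = 4.5 m = 4500 mm, Ec = 33.8 GPa = 33800 MPa
delta = 5 * 27.1 * 4500^4 / (384 * 33800 * 1980166671)
= 2.16 mm

2.16


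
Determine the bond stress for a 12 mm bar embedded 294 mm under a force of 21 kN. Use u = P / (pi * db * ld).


u = P / (pi * db * ld)
= 21 * 1000 / (pi * 12 * 294)
= 1.895 MPa

1.895


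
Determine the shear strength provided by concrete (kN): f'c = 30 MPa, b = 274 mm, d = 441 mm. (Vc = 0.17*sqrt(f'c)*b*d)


Vc = 0.17 * sqrt(30) * 274 * 441 / 1000
= 112.51 kN

112.51


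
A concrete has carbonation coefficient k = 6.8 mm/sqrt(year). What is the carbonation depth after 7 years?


depth = k * sqrt(t)
= 6.8 * sqrt(7)
= 17.99 mm

17.99


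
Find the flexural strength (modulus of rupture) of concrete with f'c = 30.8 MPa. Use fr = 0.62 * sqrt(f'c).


fr = 0.62 * sqrt(30.8)
= 3.441 MPa

3.441


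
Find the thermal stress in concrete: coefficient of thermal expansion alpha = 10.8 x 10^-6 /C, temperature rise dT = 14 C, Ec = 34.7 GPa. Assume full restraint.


sigma = alpha * dT * Ec
= 10.8e-6 * 14 * 34.7 * 1000
= 5.247 MPa

5.247


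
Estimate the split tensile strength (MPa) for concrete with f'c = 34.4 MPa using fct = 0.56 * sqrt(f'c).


fct = 0.56 * sqrt(34.4)
= 0.56 * 5.865
= 3.284 MPa

3.284


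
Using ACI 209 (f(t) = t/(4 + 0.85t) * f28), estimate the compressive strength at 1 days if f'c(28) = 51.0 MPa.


f(1) = 1 / (4 + 0.85 * 1) * 51.0
= 1 / 4.85 * 51.0
= 10.52 MPa

10.52


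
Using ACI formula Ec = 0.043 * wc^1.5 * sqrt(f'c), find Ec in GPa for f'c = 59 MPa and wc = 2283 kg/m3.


Ec = 0.043 * 2283^1.5 * sqrt(59) / 1000
= 36.03 GPa

36.03


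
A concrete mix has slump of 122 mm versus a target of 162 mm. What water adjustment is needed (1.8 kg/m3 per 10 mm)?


Difference = 162 - 122 = 40 mm
Water adjustment = 40 * 1.8 / 10 = 7.2 kg/m3

7.2


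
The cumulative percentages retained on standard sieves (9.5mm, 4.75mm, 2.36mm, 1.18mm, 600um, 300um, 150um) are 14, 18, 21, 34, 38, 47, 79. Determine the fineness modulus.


FM = sum(cumulative % retained) / 100
= 251 / 100
= 2.51

2.51


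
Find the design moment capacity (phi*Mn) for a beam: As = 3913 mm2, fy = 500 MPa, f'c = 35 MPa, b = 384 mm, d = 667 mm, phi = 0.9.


a = As * fy / (0.85 * f'c * b)
= 3913 * 500 / (0.85 * 35 * 384)
= 171.2623 mm
Mn = As * fy * (d - a/2) / 10^6
= 1137.4482 kN-m
phi*Mn = 0.9 * 1137.4482 = 1023.7 kN-m

1023.7


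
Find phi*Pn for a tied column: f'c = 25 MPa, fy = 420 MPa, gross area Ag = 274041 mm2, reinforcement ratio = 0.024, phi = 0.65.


Ast = rho * Ag = 0.024 * 274041 = 6576.984 mm2
phi*Pn = 0.65 * 0.80 * (0.85 * 25 * (274041 - 6576.984) + 420 * 6576.984) / 1000
= 4391.89 kN

4391.89


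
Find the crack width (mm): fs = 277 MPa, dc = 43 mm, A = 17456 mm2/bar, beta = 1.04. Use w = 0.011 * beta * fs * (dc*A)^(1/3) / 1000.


w = 0.011 * beta * fs * (dc * A)^(1/3) / 1000
= 0.011 * 1.04 * 277 * (43 * 17456)^(1/3) / 1000
= 0.288 mm

0.288


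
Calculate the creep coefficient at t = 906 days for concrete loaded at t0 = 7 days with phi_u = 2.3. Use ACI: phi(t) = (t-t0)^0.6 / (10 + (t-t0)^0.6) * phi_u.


dt = 906 - 7 = 899
phi = 899^0.6 / (10 + 899^0.6) * 2.3
= 1.968

1.968


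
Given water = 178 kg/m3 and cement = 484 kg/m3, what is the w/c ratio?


w/c = water / cement
w/c = 178 / 484 = 0.368

0.368


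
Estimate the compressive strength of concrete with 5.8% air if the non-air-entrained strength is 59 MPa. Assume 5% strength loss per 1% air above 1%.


Strength loss = (5.8 - 1) * 5 = 24.0%
f'c = 59 * (1 - 24.0/100)
= 44.84 MPa

44.84


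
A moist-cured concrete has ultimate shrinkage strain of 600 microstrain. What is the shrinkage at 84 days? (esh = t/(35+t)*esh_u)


esh(84) = 84 / (35 + 84) * 600
= 84 / 119 * 600
= 423.5 microstrain

423.5


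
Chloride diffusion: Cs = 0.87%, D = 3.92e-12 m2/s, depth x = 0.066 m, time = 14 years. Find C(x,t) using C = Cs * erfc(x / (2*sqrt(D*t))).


t_seconds = 14 * 365.25 * 24 * 3600 = 441806400.0 s
arg = 0.066 / (2 * sqrt(3.92e-12 * 441806400.0))
= 0.793
erfc(0.793) = 0.2621
C = 0.87 * 0.2621 = 0.228%

0.228


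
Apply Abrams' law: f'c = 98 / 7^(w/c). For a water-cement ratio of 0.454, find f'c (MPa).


f'c = 98 / 7^0.454
= 98 / 2.419
= 40.51 MPa

40.51


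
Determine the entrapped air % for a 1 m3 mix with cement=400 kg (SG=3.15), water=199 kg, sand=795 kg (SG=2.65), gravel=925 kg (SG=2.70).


Vol cement = 400 / (3.15 * 1000) = 0.126984 m3
Vol water = 199 / 1000 = 0.199 m3
Vol sand = 795 / (2.65 * 1000) = 0.3 m3
Vol gravel = 925 / (2.70 * 1000) = 0.342593 m3
Total solid + water volume = 0.968577 m3
Air = (1 - 0.968577) * 100 = 3.14%

3.14


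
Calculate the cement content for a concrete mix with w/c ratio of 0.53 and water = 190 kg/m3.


Cement = water / (w/c)
= 190 / 0.53
= 358.5 kg/m3

358.5


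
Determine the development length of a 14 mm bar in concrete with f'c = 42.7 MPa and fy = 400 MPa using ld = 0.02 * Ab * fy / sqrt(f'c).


Ab = pi * 14^2 / 4 = 153.938 mm2
ld = 0.02 * 153.938 * 400 / sqrt(42.7)
= 188.5 mm

188.5


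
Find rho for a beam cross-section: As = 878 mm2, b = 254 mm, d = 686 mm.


rho = As / (b * d)
= 878 / (254 * 686)
= 0.005

0.005


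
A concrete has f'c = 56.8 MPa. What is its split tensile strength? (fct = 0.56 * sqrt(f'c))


fct = 0.56 * sqrt(56.8)
= 0.56 * 7.537
= 4.22 MPa

4.22


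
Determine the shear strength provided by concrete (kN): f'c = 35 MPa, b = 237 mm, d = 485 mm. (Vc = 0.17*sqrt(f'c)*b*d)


Vc = 0.17 * sqrt(35) * 237 * 485 / 1000
= 115.6 kN

115.6


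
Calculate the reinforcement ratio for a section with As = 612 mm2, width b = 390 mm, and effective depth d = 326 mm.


rho = As / (b * d)
= 612 / (390 * 326)
= 0.0048

0.0048


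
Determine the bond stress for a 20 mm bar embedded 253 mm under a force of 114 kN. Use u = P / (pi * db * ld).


u = P / (pi * db * ld)
= 114 * 1000 / (pi * 20 * 253)
= 7.171 MPa

7.171


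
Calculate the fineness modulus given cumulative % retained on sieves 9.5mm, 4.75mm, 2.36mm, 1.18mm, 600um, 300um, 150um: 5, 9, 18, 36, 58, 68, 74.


FM = sum(cumulative % retained) / 100
= 268 / 100
= 2.68

2.68


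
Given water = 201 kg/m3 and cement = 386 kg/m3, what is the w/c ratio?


w/c = water / cement
w/c = 201 / 386 = 0.521

0.521


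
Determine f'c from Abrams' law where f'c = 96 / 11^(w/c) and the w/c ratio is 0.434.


f'c = 96 / 11^0.434
= 96 / 2.831
= 33.91 MPa

33.91


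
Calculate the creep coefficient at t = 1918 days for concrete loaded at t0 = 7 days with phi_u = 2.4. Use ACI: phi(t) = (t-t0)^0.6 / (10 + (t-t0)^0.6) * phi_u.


dt = 1918 - 7 = 1911
phi = 1911^0.6 / (10 + 1911^0.6) * 2.4
= 2.167

2.167


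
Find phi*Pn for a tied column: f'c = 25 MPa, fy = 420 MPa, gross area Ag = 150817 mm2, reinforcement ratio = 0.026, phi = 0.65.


Ast = rho * Ag = 0.026 * 150817 = 3921.242 mm2
phi*Pn = 0.65 * 0.80 * (0.85 * 25 * (150817 - 3921.242) + 420 * 3921.242) / 1000
= 2479.6 kN

2479.6


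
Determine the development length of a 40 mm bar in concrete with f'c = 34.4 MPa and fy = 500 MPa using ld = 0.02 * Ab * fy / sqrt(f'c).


Ab = pi * 40^2 / 4 = 1256.637 mm2
ld = 0.02 * 1256.637 * 500 / sqrt(34.4)
= 2142.5 mm

2142.5


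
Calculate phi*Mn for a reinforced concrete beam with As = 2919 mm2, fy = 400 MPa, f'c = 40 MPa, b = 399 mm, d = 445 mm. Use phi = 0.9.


a = As * fy / (0.85 * f'c * b)
= 2919 * 400 / (0.85 * 40 * 399)
= 86.0681 mm
Mn = As * fy * (d - a/2) / 10^6
= 469.3354 kN-m
phi*Mn = 0.9 * 469.3354 = 422.4 kN-m

422.4


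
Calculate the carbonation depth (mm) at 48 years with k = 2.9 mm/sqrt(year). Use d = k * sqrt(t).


depth = k * sqrt(t)
= 2.9 * sqrt(48)
= 20.09 mm

20.09


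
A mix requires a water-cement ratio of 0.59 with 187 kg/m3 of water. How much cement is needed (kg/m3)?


Cement = water / (w/c)
= 187 / 0.59
= 316.9 kg/m3

316.9


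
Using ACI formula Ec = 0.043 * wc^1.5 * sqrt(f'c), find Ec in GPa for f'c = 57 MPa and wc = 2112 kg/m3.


Ec = 0.043 * 2112^1.5 * sqrt(57) / 1000
= 31.51 GPa

31.51


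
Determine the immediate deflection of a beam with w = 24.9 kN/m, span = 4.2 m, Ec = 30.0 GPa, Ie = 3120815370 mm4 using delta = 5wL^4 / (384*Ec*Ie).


Convert: L = 4.2 m = 4200 mm, Ec = 30.0 GPa = 30000 MPa
delta = 5 * 24.9 * 4200^4 / (384 * 30000 * 3120815370)
= 1.08 mm

1.08


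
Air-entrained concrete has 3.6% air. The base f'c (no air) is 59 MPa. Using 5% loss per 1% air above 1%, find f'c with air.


Strength loss = (3.6 - 1) * 5 = 13.0%
f'c = 59 * (1 - 13.0/100)
= 51.33 MPa

51.33


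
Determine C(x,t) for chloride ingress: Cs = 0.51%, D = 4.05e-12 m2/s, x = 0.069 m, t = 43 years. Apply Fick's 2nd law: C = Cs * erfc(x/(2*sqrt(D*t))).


t_seconds = 43 * 365.25 * 24 * 3600 = 1356976800.0 s
arg = 0.069 / (2 * sqrt(4.05e-12 * 1356976800.0))
= 0.4654
erfc(0.4654) = 0.5104
C = 0.51 * 0.5104 = 0.2603%

0.2603


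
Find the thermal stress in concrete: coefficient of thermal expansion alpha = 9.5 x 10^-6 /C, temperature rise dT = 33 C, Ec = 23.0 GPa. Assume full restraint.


sigma = alpha * dT * Ec
= 9.5e-6 * 33 * 23.0 * 1000
= 7.21 MPa

7.21


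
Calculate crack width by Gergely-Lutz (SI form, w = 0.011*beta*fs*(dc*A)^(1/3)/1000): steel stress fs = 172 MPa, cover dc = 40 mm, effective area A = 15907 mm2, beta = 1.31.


w = 0.011 * beta * fs * (dc * A)^(1/3) / 1000
= 0.011 * 1.31 * 172 * (40 * 15907)^(1/3) / 1000
= 0.213 mm

0.213


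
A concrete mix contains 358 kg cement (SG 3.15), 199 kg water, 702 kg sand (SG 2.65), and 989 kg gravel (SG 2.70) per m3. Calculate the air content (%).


Vol cement = 358 / (3.15 * 1000) = 0.113651 m3
Vol water = 199 / 1000 = 0.199 m3
Vol sand = 702 / (2.65 * 1000) = 0.264906 m3
Vol gravel = 989 / (2.70 * 1000) = 0.366296 m3
Total solid + water volume = 0.943853 m3
Air = (1 - 0.943853) * 100 = 5.61%

5.61


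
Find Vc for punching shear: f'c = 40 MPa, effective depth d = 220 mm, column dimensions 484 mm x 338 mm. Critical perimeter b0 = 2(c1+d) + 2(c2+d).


b0 = 2*(484 + 220) + 2*(338 + 220) = 2524 mm
Vc = 0.33 * sqrt(40) * 2524 * 220 / 1000
= 1158.93 kN

1158.93


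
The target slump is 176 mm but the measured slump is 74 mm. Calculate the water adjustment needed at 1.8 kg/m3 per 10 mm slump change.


Difference = 176 - 74 = 102 mm
Water adjustment = 102 * 1.8 / 10 = 18.4 kg/m3

18.4


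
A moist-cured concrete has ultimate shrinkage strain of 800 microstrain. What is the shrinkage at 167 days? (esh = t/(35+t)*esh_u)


esh(167) = 167 / (35 + 167) * 800
= 167 / 202 * 800
= 661.4 microstrain

661.4


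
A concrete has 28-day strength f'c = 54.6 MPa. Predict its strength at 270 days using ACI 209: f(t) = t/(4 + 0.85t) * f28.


f(270) = 270 / (4 + 0.85 * 270) * 54.6
= 270 / 233.5 * 54.6
= 63.13 MPa

63.13


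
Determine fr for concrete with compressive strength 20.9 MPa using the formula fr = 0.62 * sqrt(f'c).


fr = 0.62 * sqrt(20.9)
= 2.834 MPa

2.834


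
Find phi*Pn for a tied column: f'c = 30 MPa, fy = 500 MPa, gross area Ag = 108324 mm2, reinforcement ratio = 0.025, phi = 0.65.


Ast = rho * Ag = 0.025 * 108324 = 2708.1 mm2
phi*Pn = 0.65 * 0.80 * (0.85 * 30 * (108324 - 2708.1) + 500 * 2708.1) / 1000
= 2104.57 kN

2104.57


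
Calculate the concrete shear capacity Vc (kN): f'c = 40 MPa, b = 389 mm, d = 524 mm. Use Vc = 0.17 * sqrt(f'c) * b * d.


Vc = 0.17 * sqrt(40) * 389 * 524 / 1000
= 219.16 kN

219.16


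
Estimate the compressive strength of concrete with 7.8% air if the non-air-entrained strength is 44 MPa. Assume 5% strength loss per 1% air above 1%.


Strength loss = (7.8 - 1) * 5 = 34.0%
f'c = 44 * (1 - 34.0/100)
= 29.04 MPa

29.04


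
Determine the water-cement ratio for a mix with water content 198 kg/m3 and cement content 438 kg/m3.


w/c = water / cement
w/c = 198 / 438 = 0.452

0.452


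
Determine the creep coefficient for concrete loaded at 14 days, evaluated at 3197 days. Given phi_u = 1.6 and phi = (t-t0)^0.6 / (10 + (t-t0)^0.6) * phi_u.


dt = 3197 - 14 = 3183
phi = 3183^0.6 / (10 + 3183^0.6) * 1.6
= 1.483

1.483


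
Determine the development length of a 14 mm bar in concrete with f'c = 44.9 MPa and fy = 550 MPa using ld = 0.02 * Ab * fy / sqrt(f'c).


Ab = pi * 14^2 / 4 = 153.938 mm2
ld = 0.02 * 153.938 * 550 / sqrt(44.9)
= 252.7 mm

252.7


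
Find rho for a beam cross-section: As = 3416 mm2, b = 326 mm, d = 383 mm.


rho = As / (b * d)
= 3416 / (326 * 383)
= 0.0274

0.0274


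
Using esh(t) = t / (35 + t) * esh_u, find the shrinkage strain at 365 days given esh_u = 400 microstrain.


esh(365) = 365 / (35 + 365) * 400
= 365 / 400 * 400
= 365.0 microstrain

365.0


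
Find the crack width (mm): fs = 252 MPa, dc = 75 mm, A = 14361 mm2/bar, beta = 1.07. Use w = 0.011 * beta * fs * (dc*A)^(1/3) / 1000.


w = 0.011 * beta * fs * (dc * A)^(1/3) / 1000
= 0.011 * 1.07 * 252 * (75 * 14361)^(1/3) / 1000
= 0.304 mm

0.304


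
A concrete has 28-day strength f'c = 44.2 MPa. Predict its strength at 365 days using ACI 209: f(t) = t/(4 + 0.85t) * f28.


f(365) = 365 / (4 + 0.85 * 365) * 44.2
= 365 / 314.25 * 44.2
= 51.34 MPa

51.34


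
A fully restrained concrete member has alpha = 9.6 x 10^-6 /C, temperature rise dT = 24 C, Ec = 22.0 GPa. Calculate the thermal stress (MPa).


sigma = alpha * dT * Ec
= 9.6e-6 * 24 * 22.0 * 1000
= 5.069 MPa

5.069


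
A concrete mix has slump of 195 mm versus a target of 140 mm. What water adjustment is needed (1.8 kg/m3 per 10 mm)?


Difference = 140 - 195 = -55 mm
Water adjustment = -55 * 1.8 / 10 = -9.9 kg/m3

-9.9


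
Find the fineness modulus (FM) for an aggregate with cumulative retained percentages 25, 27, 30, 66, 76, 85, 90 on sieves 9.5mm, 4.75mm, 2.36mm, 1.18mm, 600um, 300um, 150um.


FM = sum(cumulative % retained) / 100
= 399 / 100
= 3.99

3.99


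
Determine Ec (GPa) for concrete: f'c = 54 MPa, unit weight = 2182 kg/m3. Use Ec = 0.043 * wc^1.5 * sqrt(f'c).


Ec = 0.043 * 2182^1.5 * sqrt(54) / 1000
= 32.21 GPa

32.21


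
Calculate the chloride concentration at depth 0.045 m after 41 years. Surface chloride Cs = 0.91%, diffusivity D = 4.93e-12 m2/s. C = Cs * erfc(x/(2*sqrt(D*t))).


t_seconds = 41 * 365.25 * 24 * 3600 = 1293861600.0 s
arg = 0.045 / (2 * sqrt(4.93e-12 * 1293861600.0))
= 0.2817
erfc(0.2817) = 0.6903
C = 0.91 * 0.6903 = 0.6282%

0.6282


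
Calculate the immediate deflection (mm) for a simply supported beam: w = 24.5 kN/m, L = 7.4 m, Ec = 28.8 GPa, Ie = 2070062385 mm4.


Convert: L = 7.4 m = 7400 mm, Ec = 28.8 GPa = 28800 MPa
delta = 5 * 24.5 * 7400^4 / (384 * 28800 * 2070062385)
= 16.05 mm

16.05


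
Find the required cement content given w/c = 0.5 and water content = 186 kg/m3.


Cement = water / (w/c)
= 186 / 0.5
= 372.0 kg/m3

372.0


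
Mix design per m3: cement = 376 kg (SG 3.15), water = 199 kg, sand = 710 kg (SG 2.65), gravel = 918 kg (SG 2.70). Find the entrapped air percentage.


Vol cement = 376 / (3.15 * 1000) = 0.119365 m3
Vol water = 199 / 1000 = 0.199 m3
Vol sand = 710 / (2.65 * 1000) = 0.267925 m3
Vol gravel = 918 / (2.70 * 1000) = 0.34 m3
Total solid + water volume = 0.92629 m3
Air = (1 - 0.92629) * 100 = 7.37%

7.37


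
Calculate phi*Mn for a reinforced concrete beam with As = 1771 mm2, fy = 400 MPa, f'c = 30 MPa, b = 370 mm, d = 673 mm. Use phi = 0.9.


a = As * fy / (0.85 * f'c * b)
= 1771 * 400 / (0.85 * 30 * 370)
= 75.0821 mm
Mn = As * fy * (d - a/2) / 10^6
= 450.1591 kN-m
phi*Mn = 0.9 * 450.1591 = 405.14 kN-m

405.14


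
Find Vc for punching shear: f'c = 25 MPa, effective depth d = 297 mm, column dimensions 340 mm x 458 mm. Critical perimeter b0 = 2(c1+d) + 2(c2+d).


b0 = 2*(340 + 297) + 2*(458 + 297) = 2784 mm
Vc = 0.33 * sqrt(25) * 2784 * 297 / 1000
= 1364.3 kN

1364.3


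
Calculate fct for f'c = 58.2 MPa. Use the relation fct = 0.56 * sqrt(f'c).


fct = 0.56 * sqrt(58.2)
= 0.56 * 7.629
= 4.272 MPa

4.272


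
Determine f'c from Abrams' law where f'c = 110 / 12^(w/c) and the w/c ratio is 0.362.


f'c = 110 / 12^0.362
= 110 / 2.458
= 44.74 MPa

44.74


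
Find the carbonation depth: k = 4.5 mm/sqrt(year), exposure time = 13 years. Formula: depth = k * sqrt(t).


depth = k * sqrt(t)
= 4.5 * sqrt(13)
= 16.22 mm

16.22


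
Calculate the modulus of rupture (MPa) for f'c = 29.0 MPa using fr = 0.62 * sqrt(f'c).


fr = 0.62 * sqrt(29.0)
= 3.339 MPa

3.339


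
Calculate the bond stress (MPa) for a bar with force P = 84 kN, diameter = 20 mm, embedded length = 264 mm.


u = P / (pi * db * ld)
= 84 * 1000 / (pi * 20 * 264)
= 5.064 MPa

5.064


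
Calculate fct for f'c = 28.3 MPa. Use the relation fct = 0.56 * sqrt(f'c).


fct = 0.56 * sqrt(28.3)
= 0.56 * 5.32
= 2.979 MPa

2.979


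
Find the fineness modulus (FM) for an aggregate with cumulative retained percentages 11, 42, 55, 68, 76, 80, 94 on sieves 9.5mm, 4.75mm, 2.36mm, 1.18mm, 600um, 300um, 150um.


FM = sum(cumulative % retained) / 100
= 426 / 100
= 4.26

4.26


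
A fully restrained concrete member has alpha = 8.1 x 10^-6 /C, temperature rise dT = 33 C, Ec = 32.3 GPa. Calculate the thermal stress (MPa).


sigma = alpha * dT * Ec
= 8.1e-6 * 33 * 32.3 * 1000
= 8.634 MPa

8.634


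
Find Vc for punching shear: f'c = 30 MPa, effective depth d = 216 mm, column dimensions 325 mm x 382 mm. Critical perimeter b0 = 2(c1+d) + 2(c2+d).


b0 = 2*(325 + 216) + 2*(382 + 216) = 2278 mm
Vc = 0.33 * sqrt(30) * 2278 * 216 / 1000
= 889.37 kN

889.37


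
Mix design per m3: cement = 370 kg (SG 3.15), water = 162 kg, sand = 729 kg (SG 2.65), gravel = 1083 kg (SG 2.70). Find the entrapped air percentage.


Vol cement = 370 / (3.15 * 1000) = 0.11746 m3
Vol water = 162 / 1000 = 0.162 m3
Vol sand = 729 / (2.65 * 1000) = 0.275094 m3
Vol gravel = 1083 / (2.70 * 1000) = 0.401111 m3
Total solid + water volume = 0.955666 m3
Air = (1 - 0.955666) * 100 = 4.43%

4.43


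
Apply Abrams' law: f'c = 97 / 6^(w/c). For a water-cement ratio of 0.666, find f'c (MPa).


f'c = 97 / 6^0.666
= 97 / 3.298
= 29.41 MPa

29.41


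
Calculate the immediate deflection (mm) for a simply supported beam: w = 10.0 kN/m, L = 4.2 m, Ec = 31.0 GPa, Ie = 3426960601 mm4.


Convert: L = 4.2 m = 4200 mm, Ec = 31.0 GPa = 31000 MPa
delta = 5 * 10.0 * 4200^4 / (384 * 31000 * 3426960601)
= 0.38 mm

0.38


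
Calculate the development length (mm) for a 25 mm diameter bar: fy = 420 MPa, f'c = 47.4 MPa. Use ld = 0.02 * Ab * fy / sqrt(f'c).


Ab = pi * 25^2 / 4 = 490.874 mm2
ld = 0.02 * 490.874 * 420 / sqrt(47.4)
= 598.9 mm

598.9


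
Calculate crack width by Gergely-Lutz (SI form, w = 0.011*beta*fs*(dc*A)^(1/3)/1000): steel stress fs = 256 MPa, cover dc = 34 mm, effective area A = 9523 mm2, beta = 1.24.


w = 0.011 * beta * fs * (dc * A)^(1/3) / 1000
= 0.011 * 1.24 * 256 * (34 * 9523)^(1/3) / 1000
= 0.24 mm

0.24


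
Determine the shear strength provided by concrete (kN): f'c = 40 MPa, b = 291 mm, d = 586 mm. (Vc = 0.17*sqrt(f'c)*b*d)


Vc = 0.17 * sqrt(40) * 291 * 586 / 1000
= 183.35 kN

183.35


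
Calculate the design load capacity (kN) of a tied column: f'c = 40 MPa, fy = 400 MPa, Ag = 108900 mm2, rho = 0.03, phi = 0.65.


Ast = rho * Ag = 0.03 * 108900 = 3267 mm2
phi*Pn = 0.65 * 0.80 * (0.85 * 40 * (108900 - 3267) + 400 * 3267) / 1000
= 2547.13 kN

2547.13


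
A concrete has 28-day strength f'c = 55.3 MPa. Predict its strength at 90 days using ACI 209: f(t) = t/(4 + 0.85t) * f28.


f(90) = 90 / (4 + 0.85 * 90) * 55.3
= 90 / 80.5 * 55.3
= 61.83 MPa

61.83


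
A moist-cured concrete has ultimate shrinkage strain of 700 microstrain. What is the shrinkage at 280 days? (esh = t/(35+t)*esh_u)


esh(280) = 280 / (35 + 280) * 700
= 280 / 315 * 700
= 622.2 microstrain

622.2


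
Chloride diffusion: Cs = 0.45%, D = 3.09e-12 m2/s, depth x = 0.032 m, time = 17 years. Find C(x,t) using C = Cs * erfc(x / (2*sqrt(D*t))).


t_seconds = 17 * 365.25 * 24 * 3600 = 536479200.0 s
arg = 0.032 / (2 * sqrt(3.09e-12 * 536479200.0))
= 0.393
erfc(0.393) = 0.5784
C = 0.45 * 0.5784 = 0.2603%

0.2603


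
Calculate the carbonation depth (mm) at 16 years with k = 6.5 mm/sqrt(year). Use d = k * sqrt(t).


depth = k * sqrt(t)
= 6.5 * sqrt(16)
= 26.0 mm

26.0


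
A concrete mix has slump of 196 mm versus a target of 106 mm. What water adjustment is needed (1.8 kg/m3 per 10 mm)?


Difference = 106 - 196 = -90 mm
Water adjustment = -90 * 1.8 / 10 = -16.2 kg/m3

-16.2


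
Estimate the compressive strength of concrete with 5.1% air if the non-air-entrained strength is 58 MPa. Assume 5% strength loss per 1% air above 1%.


Strength loss = (5.1 - 1) * 5 = 20.5%
f'c = 58 * (1 - 20.5/100)
= 46.11 MPa

46.11


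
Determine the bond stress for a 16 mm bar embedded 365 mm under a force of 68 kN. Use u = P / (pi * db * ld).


u = P / (pi * db * ld)
= 68 * 1000 / (pi * 16 * 365)
= 3.706 MPa

3.706


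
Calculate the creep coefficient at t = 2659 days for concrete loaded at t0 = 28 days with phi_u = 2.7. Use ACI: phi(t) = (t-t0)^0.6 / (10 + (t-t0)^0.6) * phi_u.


dt = 2659 - 28 = 2631
phi = 2631^0.6 / (10 + 2631^0.6) * 2.7
= 2.48

2.48


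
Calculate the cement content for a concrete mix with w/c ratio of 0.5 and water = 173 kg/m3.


Cement = water / (w/c)
= 173 / 0.5
= 346.0 kg/m3

346.0


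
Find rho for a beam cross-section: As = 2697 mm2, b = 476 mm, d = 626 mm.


rho = As / (b * d)
= 2697 / (476 * 626)
= 0.0091

0.0091


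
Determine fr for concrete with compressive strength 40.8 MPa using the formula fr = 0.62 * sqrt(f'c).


fr = 0.62 * sqrt(40.8)
= 3.96 MPa

3.96


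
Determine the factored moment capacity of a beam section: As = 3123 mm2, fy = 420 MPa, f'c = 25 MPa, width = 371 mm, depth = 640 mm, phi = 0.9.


a = As * fy / (0.85 * f'c * b)
= 3123 * 420 / (0.85 * 25 * 371)
= 166.3751 mm
Mn = As * fy * (d - a/2) / 10^6
= 730.3486 kN-m
phi*Mn = 0.9 * 730.3486 = 657.31 kN-m

657.31


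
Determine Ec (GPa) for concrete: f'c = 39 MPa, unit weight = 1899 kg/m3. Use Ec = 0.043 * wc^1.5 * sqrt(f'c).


Ec = 0.043 * 1899^1.5 * sqrt(39) / 1000
= 22.22 GPa

22.22


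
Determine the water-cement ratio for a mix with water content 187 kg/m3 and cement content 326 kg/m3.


w/c = water / cement
w/c = 187 / 326 = 0.574

0.574


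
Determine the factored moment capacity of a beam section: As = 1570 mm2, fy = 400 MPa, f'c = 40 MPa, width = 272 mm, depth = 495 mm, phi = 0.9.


a = As * fy / (0.85 * f'c * b)
= 1570 * 400 / (0.85 * 40 * 272)
= 67.9066 mm
Mn = As * fy * (d - a/2) / 10^6
= 289.5373 kN-m
phi*Mn = 0.9 * 289.5373 = 260.58 kN-m

260.58


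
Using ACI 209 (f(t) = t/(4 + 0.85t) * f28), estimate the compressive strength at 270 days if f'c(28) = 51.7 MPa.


f(270) = 270 / (4 + 0.85 * 270) * 51.7
= 270 / 233.5 * 51.7
= 59.78 MPa

59.78


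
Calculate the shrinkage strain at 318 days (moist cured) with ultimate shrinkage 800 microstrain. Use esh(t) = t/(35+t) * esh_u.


esh(318) = 318 / (35 + 318) * 800
= 318 / 353 * 800
= 720.7 microstrain

720.7


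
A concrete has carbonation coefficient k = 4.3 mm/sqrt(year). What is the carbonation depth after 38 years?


depth = k * sqrt(t)
= 4.3 * sqrt(38)
= 26.51 mm

26.51


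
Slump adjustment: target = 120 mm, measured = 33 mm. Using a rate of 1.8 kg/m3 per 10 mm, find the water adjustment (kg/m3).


Difference = 120 - 33 = 87 mm
Water adjustment = 87 * 1.8 / 10 = 15.7 kg/m3

15.7


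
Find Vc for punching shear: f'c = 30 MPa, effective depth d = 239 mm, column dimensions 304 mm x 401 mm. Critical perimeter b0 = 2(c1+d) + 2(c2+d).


b0 = 2*(304 + 239) + 2*(401 + 239) = 2366 mm
Vc = 0.33 * sqrt(30) * 2366 * 239 / 1000
= 1022.09 kN

1022.09


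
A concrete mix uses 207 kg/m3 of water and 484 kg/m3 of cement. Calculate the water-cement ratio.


w/c = water / cement
w/c = 207 / 484 = 0.428

0.428


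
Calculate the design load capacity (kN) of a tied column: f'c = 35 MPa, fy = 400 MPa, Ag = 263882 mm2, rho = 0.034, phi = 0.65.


Ast = rho * Ag = 0.034 * 263882 = 8971.988 mm2
phi*Pn = 0.65 * 0.80 * (0.85 * 35 * (263882 - 8971.988) + 400 * 8971.988) / 1000
= 5809.63 kN

5809.63


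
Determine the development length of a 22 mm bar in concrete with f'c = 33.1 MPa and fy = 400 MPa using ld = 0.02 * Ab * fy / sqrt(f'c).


Ab = pi * 22^2 / 4 = 380.133 mm2
ld = 0.02 * 380.133 * 400 / sqrt(33.1)
= 528.6 mm

528.6


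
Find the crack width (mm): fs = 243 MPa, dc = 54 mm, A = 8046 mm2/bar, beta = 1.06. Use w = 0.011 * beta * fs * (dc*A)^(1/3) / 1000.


w = 0.011 * beta * fs * (dc * A)^(1/3) / 1000
= 0.011 * 1.06 * 243 * (54 * 8046)^(1/3) / 1000
= 0.215 mm

0.215


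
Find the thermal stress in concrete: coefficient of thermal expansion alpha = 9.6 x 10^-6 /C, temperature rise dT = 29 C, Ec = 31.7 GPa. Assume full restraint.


sigma = alpha * dT * Ec
= 9.6e-6 * 29 * 31.7 * 1000
= 8.825 MPa

8.825


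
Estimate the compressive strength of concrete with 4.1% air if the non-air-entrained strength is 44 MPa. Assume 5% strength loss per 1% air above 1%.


Strength loss = (4.1 - 1) * 5 = 15.5%
f'c = 44 * (1 - 15.5/100)
= 37.18 MPa

37.18


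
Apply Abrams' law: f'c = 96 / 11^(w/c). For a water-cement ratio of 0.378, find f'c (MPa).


f'c = 96 / 11^0.378
= 96 / 2.475
= 38.78 MPa

38.78


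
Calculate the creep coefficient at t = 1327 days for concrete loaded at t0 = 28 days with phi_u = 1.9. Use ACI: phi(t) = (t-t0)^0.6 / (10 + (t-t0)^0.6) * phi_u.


dt = 1327 - 28 = 1299
phi = 1299^0.6 / (10 + 1299^0.6) * 1.9
= 1.673

1.673


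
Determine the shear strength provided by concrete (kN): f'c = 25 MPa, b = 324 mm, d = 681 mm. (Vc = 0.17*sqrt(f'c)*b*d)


Vc = 0.17 * sqrt(25) * 324 * 681 / 1000
= 187.55 kN

187.55


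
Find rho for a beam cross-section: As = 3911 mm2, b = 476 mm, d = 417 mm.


rho = As / (b * d)
= 3911 / (476 * 417)
= 0.0197

0.0197


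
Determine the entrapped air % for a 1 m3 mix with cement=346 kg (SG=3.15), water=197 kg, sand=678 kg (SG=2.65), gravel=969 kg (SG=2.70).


Vol cement = 346 / (3.15 * 1000) = 0.109841 m3
Vol water = 197 / 1000 = 0.197 m3
Vol sand = 678 / (2.65 * 1000) = 0.255849 m3
Vol gravel = 969 / (2.70 * 1000) = 0.358889 m3
Total solid + water volume = 0.921579 m3
Air = (1 - 0.921579) * 100 = 7.84%

7.84


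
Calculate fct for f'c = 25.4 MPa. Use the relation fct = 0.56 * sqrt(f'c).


fct = 0.56 * sqrt(25.4)
= 0.56 * 5.04
= 2.822 MPa

2.822


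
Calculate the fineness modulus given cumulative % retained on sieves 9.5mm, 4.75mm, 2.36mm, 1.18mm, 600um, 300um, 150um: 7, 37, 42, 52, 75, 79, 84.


FM = sum(cumulative % retained) / 100
= 376 / 100
= 3.76

3.76


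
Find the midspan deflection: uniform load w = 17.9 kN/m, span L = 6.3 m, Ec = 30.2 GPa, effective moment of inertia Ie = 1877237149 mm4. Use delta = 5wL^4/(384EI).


Convert: L = 6.3 m = 6300 mm, Ec = 30.2 GPa = 30200 MPa
delta = 5 * 17.9 * 6300^4 / (384 * 30200 * 1877237149)
= 6.48 mm

6.48


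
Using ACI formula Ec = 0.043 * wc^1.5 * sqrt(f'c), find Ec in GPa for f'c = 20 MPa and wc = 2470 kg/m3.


Ec = 0.043 * 2470^1.5 * sqrt(20) / 1000
= 23.61 GPa

23.61


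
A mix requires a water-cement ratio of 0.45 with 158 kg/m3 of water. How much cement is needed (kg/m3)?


Cement = water / (w/c)
= 158 / 0.45
= 351.1 kg/m3

351.1


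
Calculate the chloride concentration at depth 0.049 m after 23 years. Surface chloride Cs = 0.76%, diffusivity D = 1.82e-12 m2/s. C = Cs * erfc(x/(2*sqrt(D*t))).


t_seconds = 23 * 365.25 * 24 * 3600 = 725824800.0 s
arg = 0.049 / (2 * sqrt(1.82e-12 * 725824800.0))
= 0.6741
erfc(0.6741) = 0.3404
C = 0.76 * 0.3404 = 0.2587%

0.2587


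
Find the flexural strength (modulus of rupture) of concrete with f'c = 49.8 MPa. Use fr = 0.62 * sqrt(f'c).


fr = 0.62 * sqrt(49.8)
= 4.375 MPa

4.375


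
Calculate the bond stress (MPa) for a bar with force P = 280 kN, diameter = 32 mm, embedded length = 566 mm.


u = P / (pi * db * ld)
= 280 * 1000 / (pi * 32 * 566)
= 4.921 MPa

4.921


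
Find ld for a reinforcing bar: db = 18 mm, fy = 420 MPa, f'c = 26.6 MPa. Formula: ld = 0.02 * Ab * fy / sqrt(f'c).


Ab = pi * 18^2 / 4 = 254.469 mm2
ld = 0.02 * 254.469 * 420 / sqrt(26.6)
= 414.5 mm

414.5


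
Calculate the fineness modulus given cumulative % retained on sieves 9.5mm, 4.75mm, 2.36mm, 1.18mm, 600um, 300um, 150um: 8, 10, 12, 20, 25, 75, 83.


FM = sum(cumulative % retained) / 100
= 233 / 100
= 2.33

2.33


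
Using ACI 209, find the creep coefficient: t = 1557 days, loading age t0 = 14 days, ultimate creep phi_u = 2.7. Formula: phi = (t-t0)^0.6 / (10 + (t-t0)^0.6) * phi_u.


dt = 1557 - 14 = 1543
phi = 1543^0.6 / (10 + 1543^0.6) * 2.7
= 2.406

2.406


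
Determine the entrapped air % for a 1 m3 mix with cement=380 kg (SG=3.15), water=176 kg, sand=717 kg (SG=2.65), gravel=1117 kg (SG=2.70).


Vol cement = 380 / (3.15 * 1000) = 0.120635 m3
Vol water = 176 / 1000 = 0.176 m3
Vol sand = 717 / (2.65 * 1000) = 0.270566 m3
Vol gravel = 1117 / (2.70 * 1000) = 0.413704 m3
Total solid + water volume = 0.980905 m3
Air = (1 - 0.980905) * 100 = 1.91%

1.91


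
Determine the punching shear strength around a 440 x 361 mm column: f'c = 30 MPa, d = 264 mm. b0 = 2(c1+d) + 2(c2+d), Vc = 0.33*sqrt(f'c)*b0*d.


b0 = 2*(440 + 264) + 2*(361 + 264) = 2658 mm
Vc = 0.33 * sqrt(30) * 2658 * 264 / 1000
= 1268.33 kN

1268.33


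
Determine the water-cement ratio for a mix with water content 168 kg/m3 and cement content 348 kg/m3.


w/c = water / cement
w/c = 168 / 348 = 0.483

0.483


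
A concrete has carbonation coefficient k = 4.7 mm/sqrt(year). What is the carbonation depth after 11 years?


depth = k * sqrt(t)
= 4.7 * sqrt(11)
= 15.59 mm

15.59


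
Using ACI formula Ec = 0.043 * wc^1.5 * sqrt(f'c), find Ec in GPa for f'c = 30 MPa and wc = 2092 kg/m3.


Ec = 0.043 * 2092^1.5 * sqrt(30) / 1000
= 22.54 GPa

22.54


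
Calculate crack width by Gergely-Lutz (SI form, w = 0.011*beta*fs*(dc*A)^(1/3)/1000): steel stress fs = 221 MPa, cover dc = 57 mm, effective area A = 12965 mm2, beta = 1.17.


w = 0.011 * beta * fs * (dc * A)^(1/3) / 1000
= 0.011 * 1.17 * 221 * (57 * 12965)^(1/3) / 1000
= 0.257 mm

0.257


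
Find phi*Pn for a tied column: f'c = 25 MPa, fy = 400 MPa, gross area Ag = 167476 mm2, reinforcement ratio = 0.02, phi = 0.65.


Ast = rho * Ag = 0.02 * 167476 = 3349.52 mm2
phi*Pn = 0.65 * 0.80 * (0.85 * 25 * (167476 - 3349.52) + 400 * 3349.52) / 1000
= 2510.3 kN

2510.3


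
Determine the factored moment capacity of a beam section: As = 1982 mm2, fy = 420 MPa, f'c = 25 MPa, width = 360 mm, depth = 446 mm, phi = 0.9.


a = As * fy / (0.85 * f'c * b)
= 1982 * 420 / (0.85 * 25 * 360)
= 108.8157 mm
Mn = As * fy * (d - a/2) / 10^6
= 325.977 kN-m
phi*Mn = 0.9 * 325.977 = 293.38 kN-m

293.38


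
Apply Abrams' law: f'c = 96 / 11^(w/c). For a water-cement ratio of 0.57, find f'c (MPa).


f'c = 96 / 11^0.57
= 96 / 3.923
= 24.47 MPa

24.47


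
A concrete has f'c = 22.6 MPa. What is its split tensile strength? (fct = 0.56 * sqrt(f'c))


fct = 0.56 * sqrt(22.6)
= 0.56 * 4.754
= 2.662 MPa

2.662


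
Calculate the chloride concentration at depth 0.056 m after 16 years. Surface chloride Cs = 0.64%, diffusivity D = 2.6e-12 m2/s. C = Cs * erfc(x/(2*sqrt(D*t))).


t_seconds = 16 * 365.25 * 24 * 3600 = 504921600.0 s
arg = 0.056 / (2 * sqrt(2.6e-12 * 504921600.0))
= 0.7728
erfc(0.7728) = 0.2744
C = 0.64 * 0.2744 = 0.1756%

0.1756


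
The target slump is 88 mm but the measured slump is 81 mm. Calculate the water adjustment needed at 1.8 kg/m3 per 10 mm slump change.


Difference = 88 - 81 = 7 mm
Water adjustment = 7 * 1.8 / 10 = 1.3 kg/m3

1.3


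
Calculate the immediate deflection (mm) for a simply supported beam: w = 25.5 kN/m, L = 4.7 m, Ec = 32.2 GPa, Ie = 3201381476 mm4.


Convert: L = 4.7 m = 4700 mm, Ec = 32.2 GPa = 32200 MPa
delta = 5 * 25.5 * 4700^4 / (384 * 32200 * 3201381476)
= 1.57 mm

1.57


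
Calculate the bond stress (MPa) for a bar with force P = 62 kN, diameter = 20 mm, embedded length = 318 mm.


u = P / (pi * db * ld)
= 62 * 1000 / (pi * 20 * 318)
= 3.103 MPa

3.103


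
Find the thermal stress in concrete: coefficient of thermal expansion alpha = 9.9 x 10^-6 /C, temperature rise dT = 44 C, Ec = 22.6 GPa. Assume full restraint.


sigma = alpha * dT * Ec
= 9.9e-6 * 44 * 22.6 * 1000
= 9.845 MPa

9.845


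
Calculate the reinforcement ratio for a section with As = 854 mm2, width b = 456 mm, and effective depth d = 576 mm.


rho = As / (b * d)
= 854 / (456 * 576)
= 0.0033

0.0033


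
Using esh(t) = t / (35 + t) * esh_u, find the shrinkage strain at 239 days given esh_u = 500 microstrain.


esh(239) = 239 / (35 + 239) * 500
= 239 / 274 * 500
= 436.1 microstrain

436.1


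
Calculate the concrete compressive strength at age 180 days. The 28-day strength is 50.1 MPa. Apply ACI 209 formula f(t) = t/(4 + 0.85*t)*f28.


f(180) = 180 / (4 + 0.85 * 180) * 50.1
= 180 / 157.0 * 50.1
= 57.44 MPa

57.44


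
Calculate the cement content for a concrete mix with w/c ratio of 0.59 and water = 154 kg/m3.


Cement = water / (w/c)
= 154 / 0.59
= 261.0 kg/m3

261.0


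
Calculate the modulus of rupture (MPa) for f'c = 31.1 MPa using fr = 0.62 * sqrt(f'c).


fr = 0.62 * sqrt(31.1)
= 3.458 MPa

3.458


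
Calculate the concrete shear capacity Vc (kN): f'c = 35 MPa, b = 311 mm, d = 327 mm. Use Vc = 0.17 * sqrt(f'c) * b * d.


Vc = 0.17 * sqrt(35) * 311 * 327 / 1000
= 102.28 kN

102.28


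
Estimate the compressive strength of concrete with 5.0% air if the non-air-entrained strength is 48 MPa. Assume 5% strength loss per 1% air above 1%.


Strength loss = (5.0 - 1) * 5 = 20.0%
f'c = 48 * (1 - 20.0/100)
= 38.4 MPa

38.4
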